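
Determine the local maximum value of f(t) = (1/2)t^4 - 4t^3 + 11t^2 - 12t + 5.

1

f'(t) = 2t^3 - 12t^2 + 22t - 12 = 0 at t = 1, 2, 3.
f''(t) = 6t^2 - 24t + 22. f''(1) = 4 > 0 ⇒ local minimum; f''(2) = -2 < 0 ⇒ local maximum; f''(3) = 4 > 0 ⇒ local minimum.
The local maximum is f(2) = 1.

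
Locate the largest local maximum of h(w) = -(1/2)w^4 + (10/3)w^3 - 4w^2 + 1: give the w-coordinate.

Critical points: h'(w) = -2w^3 + 10w^2 - 8w vanishes at w = 0, 1, 4.
Second-derivative test with h''(w) = -6w^2 + 20w - 8: h''(0) = -8 < 0 ⇒ local maximum; h''(1) = 6 > 0 ⇒ local minimum; h''(4) = -24 < 0 ⇒ local maximum.
Thus h has its largest local maximum at w = 4, with value 67/3.

4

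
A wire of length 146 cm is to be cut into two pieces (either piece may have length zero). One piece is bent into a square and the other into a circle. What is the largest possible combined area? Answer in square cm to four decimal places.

Let x be the length used for the square. Square side x/4; circle radius (146−x)/(2π).
A(x) = (x/4)² + π·((146−x)/(2π))² = x²/16 + (146−x)²/(4π) for 0 ≤ x ≤ 146. A'(x) = x/8 − (146−x)/(2π) = 0 gives x = 4·146/(π+4) ≈ 81.7745.
A'' > 0, so the interior critical point is a minimum; the maximum is at an endpoint. A(0) = 1696.2734 and A(146) = 1332.2500, so the largest area is 1696.2734.

1696.2734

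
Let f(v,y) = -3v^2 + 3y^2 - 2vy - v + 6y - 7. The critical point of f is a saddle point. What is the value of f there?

∂f/∂v = -6v - 2y - 1 = 0 and ∂f/∂y = -2v + 6y + 6 = 0, so (v, y) = (3/20, -19/20).
The Hessian has f_{vv} = -6, f_{yy} = 6, f_{vy} = -2, giving D = -40 < 0, so the point is a saddle point.
f(3/20, -19/20) = -397/40.

-397/40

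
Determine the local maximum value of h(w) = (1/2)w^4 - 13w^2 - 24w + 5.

h'(w) = 2w^3 - 26w - 24. Setting h'(w) = 0 gives w ∈ {-3, -1, 4}.
Second-derivative test with h''(w) = 6w^2 - 26: h''(-3) = 28 > 0 ⇒ local minimum; h''(-1) = -20 < 0 ⇒ local maximum; h''(4) = 70 > 0 ⇒ local minimum.
So the local maximum value is h(-1) = 33/2.

33/2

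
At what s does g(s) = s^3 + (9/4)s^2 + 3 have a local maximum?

-3/2

Critical points: g'(s) = 3s^2 + (9/2)s vanishes at s = -3/2, 0.
g''(s) = 6s + 9/2. g''(-3/2) = -9/2 < 0 ⇒ local maximum; g''(0) = 9/2 > 0 ⇒ local minimum.
Thus g has its local maximum at s = -3/2, with value 75/16.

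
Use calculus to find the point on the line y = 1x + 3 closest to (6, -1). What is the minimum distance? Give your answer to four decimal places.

Minimize D(x)^2 = (x - 6)^2 + (x + 4)^2.
d/dx[D^2] = 2(x - 6) + 2·1·(x + 4) = 0 ⇒ x = 1.
Then y = 4 and the distance is √(50) ≈ 7.0711.

7.0711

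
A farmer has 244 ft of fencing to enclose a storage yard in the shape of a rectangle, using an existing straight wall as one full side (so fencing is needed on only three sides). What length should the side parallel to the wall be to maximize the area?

Let the sides perpendicular to the wall have length x and the parallel side y, so 2x + y = 244 and the area is A = xy = x(244 − 2x).
A'(x) = 244 − 4x = 0 gives x = 61, and A''(x) = −4 < 0 confirms a maximum.
Then y = 244 − 2·61 = 122 and A = 7442.

122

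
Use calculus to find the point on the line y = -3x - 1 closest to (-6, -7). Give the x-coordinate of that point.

6/5

Minimize D(x)^2 = (x + 6)^2 + (-3x + 6)^2.
d/dx[D^2] = 2(x + 6) + 2·(-3)·(-3x + 6) = 0 ⇒ x = 6/5.
Then y = -23/5 and the distance is √(288/5) ≈ 7.5895.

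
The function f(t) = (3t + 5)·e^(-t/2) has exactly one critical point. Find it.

Differentiating with the product rule gives f'(t) = (-(3/2)t + 1/2)·e^(-t/2). Since e^(-t/2) > 0, the only critical point is t = 1/3.
f''(1/3) has the same sign as -3/2 < 0, so this is a local maximum.
f(1/3) = (6)·e^(-1/6) ≈ 5.0789.

1/3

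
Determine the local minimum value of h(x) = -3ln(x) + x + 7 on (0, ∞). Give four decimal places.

6.7042

h'(x) = -3/x + 1 = 0 gives x = 3.
h''(x) = 3/x², which is positive for x > 0, so this is a local minimum.
h(3) = -3·ln(3) + 3 + 7 ≈ 6.7042.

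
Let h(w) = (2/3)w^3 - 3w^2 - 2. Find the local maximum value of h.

-2

Critical points: h'(w) = 2w^2 - 6w vanishes at w = 0, 3.
Second-derivative test with h''(w) = 4w - 6: h''(0) = -6 < 0 ⇒ local maximum; h''(3) = 6 > 0 ⇒ local minimum.
Thus h has its local maximum at w = 0, with value -2.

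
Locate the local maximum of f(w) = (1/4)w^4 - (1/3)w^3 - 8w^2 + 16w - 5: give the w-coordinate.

Critical points: f'(w) = w^3 - w^2 - 16w + 16 vanishes at w = -4, 1, 4.
f''(w) = 3w^2 - 2w - 16. f''(-4) = 40 > 0 ⇒ local minimum; f''(1) = -15 < 0 ⇒ local maximum; f''(4) = 24 > 0 ⇒ local minimum.
So the local maximum value is f(1) = 35/12.

1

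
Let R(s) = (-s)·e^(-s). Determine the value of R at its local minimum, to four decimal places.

By the product rule, R'(s) = (s - 1)·e^(-s). Since e^(-s) > 0, the only critical point is s = 1.
R''(1) has the same sign as 1 > 0, so this is a local minimum.
R(1) = (-1)·e^(-1) ≈ -0.3679.

-0.3679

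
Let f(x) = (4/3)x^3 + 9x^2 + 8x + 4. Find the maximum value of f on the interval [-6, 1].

The derivative is 4x^2 + 18x + 8, which vanishes at x = -4 and x = -1/2.
Compare values at every candidate in [-6, 1]: f(-6) = -8; f(-4) = 92/3; f(-1/2) = 25/12; f(1) = 67/3.
So the maximum is f(-4) = 92/3.

92/3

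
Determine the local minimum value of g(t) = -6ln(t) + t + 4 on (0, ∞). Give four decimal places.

g'(t) = -6/t + 1 = 0 gives t = 6.
g''(t) = 6/t², which is positive for t > 0, so this is a local minimum.
g(6) = -6·ln(6) + 6 + 4 ≈ -0.7506.

-0.7506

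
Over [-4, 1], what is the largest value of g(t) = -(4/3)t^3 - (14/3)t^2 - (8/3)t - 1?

61/3

Differentiating, g'(t) = -4t^2 - (28/3)t - 8/3; which vanishes at t = -2 and t = -1/3.
Evaluating at the critical points and endpoints: g(-4) = 61/3,  g(-2) = -11/3,  g(-1/3) = -47/81,  g(1) = -29/3.
Hence the absolute maximum is 61/3 at t = -4.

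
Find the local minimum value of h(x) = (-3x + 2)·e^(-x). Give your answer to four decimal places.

Differentiating with the product rule gives h'(x) = (3x - 5)·e^(-x). Since e^(-x) > 0, the only critical point is x = 5/3.
h''(5/3) has the same sign as 3 > 0, so this is a local minimum.
h(5/3) = (-3)·e^(-5/3) ≈ -0.5666.

-0.5666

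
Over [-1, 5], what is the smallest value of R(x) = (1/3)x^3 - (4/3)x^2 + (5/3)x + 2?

-4/3

The derivative is x^2 - (8/3)x + 5/3, which vanishes at x = 1 and x = 5/3.
Evaluating at the critical points and endpoints: R(-1) = -4/3,  R(1) = 8/3,  R(5/3) = 212/81,  R(5) = 56/3.
The minimum over the interval is -4/3, attained at x = -1.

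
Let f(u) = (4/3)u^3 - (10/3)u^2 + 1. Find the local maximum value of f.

f'(u) = 4u^2 - (20/3)u. Setting f'(u) = 0 gives u ∈ {0, 5/3}.
f''(u) = 8u - 20/3. f''(0) = -20/3 < 0 ⇒ local maximum; f''(5/3) = 20/3 > 0 ⇒ local minimum.
Thus f has its local maximum at u = 0, with value 1.

1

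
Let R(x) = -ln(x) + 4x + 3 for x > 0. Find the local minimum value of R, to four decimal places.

5.3863

R'(x) = -1/x + 4 = 0 gives x = 1/4.
R''(x) = 1/x², which is positive for x > 0, so this is a local minimum.
R(1/4) = -1·ln(1/4) + 1 + 3 ≈ 5.3863.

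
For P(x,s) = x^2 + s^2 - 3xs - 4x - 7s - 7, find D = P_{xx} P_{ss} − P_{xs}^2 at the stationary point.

-5

∂P/∂x = 2x - 3s - 4 = 0 and ∂P/∂s = -3x + 2s - 7 = 0, so (x, s) = (-29/5, -26/5).
The Hessian has P_{xx} = 2, P_{ss} = 2, P_{xs} = -3, giving D = -5 < 0, so the point is a saddle point.
D = (2)·(2) − (-3)^2 = -5.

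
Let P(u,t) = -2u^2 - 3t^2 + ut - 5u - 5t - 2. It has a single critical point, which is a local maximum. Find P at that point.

∂P/∂u = -4u + t - 5 = 0 and ∂P/∂t = u - 6t - 5 = 0, so (u, t) = (-35/23, -25/23).
The Hessian has P_{uu} = -4, P_{tt} = -6, P_{ut} = 1, giving D = 23 > 0 with P_{uu} < 0, so the point is a local maximum.
P(-35/23, -25/23) = 104/23.

104/23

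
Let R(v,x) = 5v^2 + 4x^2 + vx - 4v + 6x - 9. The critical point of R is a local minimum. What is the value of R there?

∂R/∂v = 10v + x - 4 = 0 and ∂R/∂x = v + 8x + 6 = 0, so (v, x) = (38/79, -64/79).
The Hessian has R_{vv} = 10, R_{xx} = 8, R_{vx} = 1, giving D = 79 > 0 with R_{vv} > 0, so the point is a local minimum.
R(38/79, -64/79) = -979/79.

-979/79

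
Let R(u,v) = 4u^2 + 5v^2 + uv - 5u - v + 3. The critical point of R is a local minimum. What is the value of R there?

113/79

∂R/∂u = 8u + v - 5 = 0 and ∂R/∂v = u + 10v - 1 = 0, so (u, v) = (49/79, 3/79).
The Hessian has R_{uu} = 8, R_{vv} = 10, R_{uv} = 1, giving D = 79 > 0 with R_{uu} > 0, so the point is a local minimum.
R(49/79, 3/79) = 113/79.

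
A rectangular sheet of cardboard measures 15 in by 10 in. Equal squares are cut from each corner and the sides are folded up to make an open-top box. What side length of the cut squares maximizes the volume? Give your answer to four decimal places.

With cut size x, the volume is V(x) = x(15 − 2x)(10 − 2x) for 0 < x < 5.
V'(x) = 12x^2 − 100x + 150. Setting V'(x) = 0 gives x ≈ 1.9619 (the root in (0, 5)).
V''(x) = 24x − 100 is negative there, so this is the maximum; V ≈ 132.0382.

1.9619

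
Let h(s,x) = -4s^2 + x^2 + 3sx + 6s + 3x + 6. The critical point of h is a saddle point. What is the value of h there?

96/25

∂h/∂s = -8s + 3x + 6 = 0 and ∂h/∂x = 3s + 2x + 3 = 0, so (s, x) = (3/25, -42/25).
The Hessian has h_{ss} = -8, h_{xx} = 2, h_{sx} = 3, giving D = -25 < 0, so the point is a saddle point.
h(3/25, -42/25) = 96/25.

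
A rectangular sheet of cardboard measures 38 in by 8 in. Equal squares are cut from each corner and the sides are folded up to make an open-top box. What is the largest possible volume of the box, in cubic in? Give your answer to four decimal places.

272.9348

With cut size x, the volume is V(x) = x(38 − 2x)(8 − 2x) for 0 < x < 4.
V'(x) = 12x^2 − 184x + 304. Setting V'(x) = 0 gives x ≈ 1.8835 (the root in (0, 4)).
V''(x) = 24x − 184 is negative there, so this is the maximum; V ≈ 272.9348.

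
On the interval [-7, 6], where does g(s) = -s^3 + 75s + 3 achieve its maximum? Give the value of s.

Differentiating, g'(s) = -3s^2 + 75; which vanishes at s = -5 and s = 5.
Evaluating at the critical points and endpoints: g(-7) = -179; g(-5) = -247; g(5) = 253; g(6) = 237.
The maximum over the interval is 253, attained at s = 5.

5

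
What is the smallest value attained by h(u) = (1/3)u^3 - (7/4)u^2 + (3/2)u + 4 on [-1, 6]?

5/12

h'(u) = u^2 - (7/2)u + 3/2, which vanishes at u = 1/2 and u = 3.
Evaluating at the critical points and endpoints: h(-1) = 5/12; h(1/2) = 209/48; h(3) = 7/4; h(6) = 22.
The minimum over the interval is 5/12, attained at u = -1.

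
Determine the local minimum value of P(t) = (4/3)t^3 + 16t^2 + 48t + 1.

Critical points: P'(t) = 4t^2 + 32t + 48 vanishes at t = -6, -2.
P''(t) = 8t + 32. P''(-6) = -16 < 0 ⇒ local maximum; P''(-2) = 16 > 0 ⇒ local minimum.
So the local minimum value is P(-2) = -125/3.

-125/3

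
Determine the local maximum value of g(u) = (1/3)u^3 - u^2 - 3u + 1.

g'(u) = u^2 - 2u - 3 = 0 at u = -1, 3.
Since g''(u) = 2u - 2, we get g''(-1) = -4 < 0 ⇒ local maximum; g''(3) = 4 > 0 ⇒ local minimum.
Thus g has its local maximum at u = -1, with value 8/3.

8/3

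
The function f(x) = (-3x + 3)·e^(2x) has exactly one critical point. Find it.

By the product rule, f'(x) = (-6x + 3)·e^(2x). Since e^(2x) > 0, the only critical point is x = 1/2.
f''(1/2) has the same sign as -6 < 0, so this is a local maximum.
f(1/2) = (3/2)·e^(1) ≈ 4.0774.

1/2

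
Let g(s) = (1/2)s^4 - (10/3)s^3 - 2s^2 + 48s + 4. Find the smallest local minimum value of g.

-196/3

g'(s) = 2s^3 - 10s^2 - 4s + 48. Setting g'(s) = 0 gives s ∈ {-2, 3, 4}.
Since g''(s) = 6s^2 - 20s - 4, we get g''(-2) = 60 > 0 ⇒ local minimum; g''(3) = -10 < 0 ⇒ local maximum; g''(4) = 12 > 0 ⇒ local minimum.
The smallest local minimum is g(-2) = -196/3.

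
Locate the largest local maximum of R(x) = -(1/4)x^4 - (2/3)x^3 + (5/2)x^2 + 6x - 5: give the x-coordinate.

2

Critical points: R'(x) = -x^3 - 2x^2 + 5x + 6 vanishes at x = -3, -1, 2.
R''(x) = -3x^2 - 4x + 5. R''(-3) = -10 < 0 ⇒ local maximum; R''(-1) = 6 > 0 ⇒ local minimum; R''(2) = -15 < 0 ⇒ local maximum.
The largest local maximum is R(2) = 23/3.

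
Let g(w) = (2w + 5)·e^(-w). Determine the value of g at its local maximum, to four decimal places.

8.9634

Differentiating with the product rule gives g'(w) = (-2w - 3)·e^(-w). Since e^(-w) > 0, the only critical point is w = -3/2.
g''(-3/2) has the same sign as -2 < 0, so this is a local maximum.
g(-3/2) = (2)·e^(3/2) ≈ 8.9634.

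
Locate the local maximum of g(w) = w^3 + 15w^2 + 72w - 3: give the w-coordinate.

Critical points: g'(w) = 3w^2 + 30w + 72 vanishes at w = -6, -4.
Since g''(w) = 6w + 30, we get g''(-6) = -6 < 0 ⇒ local maximum; g''(-4) = 6 > 0 ⇒ local minimum.
The local maximum is g(-6) = -111.

-6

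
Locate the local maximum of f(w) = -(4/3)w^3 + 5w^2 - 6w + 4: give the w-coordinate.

f'(w) = -4w^2 + 10w - 6. Setting f'(w) = 0 gives w ∈ {1, 3/2}.
Since f''(w) = -8w + 10, we get f''(1) = 2 > 0 ⇒ local minimum; f''(3/2) = -2 < 0 ⇒ local maximum.
Thus f has its local maximum at w = 3/2, with value 7/4.

3/2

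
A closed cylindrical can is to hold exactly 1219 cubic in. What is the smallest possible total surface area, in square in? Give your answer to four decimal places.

With radius r and height h, πr²h = 1219 so h = 1219/(πr²), and S(r) = 2πr² + 2πrh = 2πr² + 2·1219/r.
S'(r) = 4πr − 2·1219/r² = 0 ⇒ r³ = 1219/(2π), so r ≈ 5.7891 and h = 2r ≈ 11.5781.
S''(r) = 4π + 4·1219/r³ > 0, so this is the minimum; S ≈ 631.7089.

631.7089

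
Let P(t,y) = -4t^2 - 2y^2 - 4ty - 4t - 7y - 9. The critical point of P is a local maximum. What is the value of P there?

-7/4

∂P/∂t = -8t - 4y - 4 = 0 and ∂P/∂y = -4t - 4y - 7 = 0, so (t, y) = (3/4, -5/2).
The Hessian has P_{tt} = -8, P_{yy} = -4, P_{ty} = -4, giving D = 16 > 0 with P_{tt} < 0, so the point is a local maximum.
P(3/4, -5/2) = -7/4.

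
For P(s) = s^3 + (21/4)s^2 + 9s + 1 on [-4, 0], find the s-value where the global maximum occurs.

Differentiating, P'(s) = 3s^2 + (21/2)s + 9; which vanishes at s = -2 and s = -3/2.
Evaluating at the critical points and endpoints: P(-4) = -15,  P(-2) = -4,  P(-3/2) = -65/16,  P(0) = 1.
Hence the absolute maximum is 1 at s = 0.

0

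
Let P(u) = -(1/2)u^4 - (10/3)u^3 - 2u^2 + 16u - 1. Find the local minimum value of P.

-67/3

P'(u) = -2u^3 - 10u^2 - 4u + 16. Setting P'(u) = 0 gives u ∈ {-4, -2, 1}.
P''(u) = -6u^2 - 20u - 4. P''(-4) = -20 < 0 ⇒ local maximum; P''(-2) = 12 > 0 ⇒ local minimum; P''(1) = -30 < 0 ⇒ local maximum.
The local minimum is P(-2) = -67/3.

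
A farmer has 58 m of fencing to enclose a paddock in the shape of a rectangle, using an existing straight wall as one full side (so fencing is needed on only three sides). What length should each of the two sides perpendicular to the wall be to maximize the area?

29/2

Let the sides perpendicular to the wall have length x and the parallel side y, so 2x + y = 58 and the area is A = xy = x(58 − 2x).
A'(x) = 58 − 4x = 0 gives x = 29/2, and A''(x) = −4 < 0 confirms a maximum.
Then y = 58 − 2·29/2 = 29 and A = 841/2.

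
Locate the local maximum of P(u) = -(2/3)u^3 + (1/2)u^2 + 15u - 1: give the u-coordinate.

3

P'(u) = -2u^2 + u + 15 = 0 at u = -5/2, 3.
P''(u) = -4u + 1. P''(-5/2) = 11 > 0 ⇒ local minimum; P''(3) = -11 < 0 ⇒ local maximum.
The local maximum is P(3) = 61/2.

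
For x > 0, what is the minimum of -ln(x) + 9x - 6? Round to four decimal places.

-2.8028

h'(x) = -1/x + 9 = 0 gives x = 1/9.
h''(x) = 1/x², which is positive for x > 0, so this is a local minimum.
h(1/9) = -1·ln(1/9) + 1 - 6 ≈ -2.8028.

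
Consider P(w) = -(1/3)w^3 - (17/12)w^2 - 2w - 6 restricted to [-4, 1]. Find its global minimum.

-39/4

Differentiating, P'(w) = -w^2 - (17/6)w - 2; which vanishes at w = -3/2 and w = -4/3.
Candidates: P(-4) = 2/3; P(-3/2) = -81/16; P(-4/3) = -410/81; P(1) = -39/4.
So the minimum is P(1) = -39/4.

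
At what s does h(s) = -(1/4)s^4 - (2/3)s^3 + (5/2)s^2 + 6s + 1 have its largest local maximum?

h'(s) = -s^3 - 2s^2 + 5s + 6 = 0 at s = -3, -1, 2.
Since h''(s) = -3s^2 - 4s + 5, we get h''(-3) = -10 < 0 ⇒ local maximum; h''(-1) = 6 > 0 ⇒ local minimum; h''(2) = -15 < 0 ⇒ local maximum.
Thus h has its largest local maximum at s = 2, with value 41/3.

2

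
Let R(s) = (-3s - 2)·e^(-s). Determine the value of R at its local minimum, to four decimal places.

-2.1496

By the product rule, R'(s) = (3s - 1)·e^(-s). Since e^(-s) > 0, the only critical point is s = 1/3.
R''(1/3) has the same sign as 3 > 0, so this is a local minimum.
R(1/3) = (-3)·e^(-1/3) ≈ -2.1496.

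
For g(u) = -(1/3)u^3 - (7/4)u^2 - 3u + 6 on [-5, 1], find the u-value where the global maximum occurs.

-5

g'(u) = -u^2 - (7/2)u - 3, which vanishes at u = -2 and u = -3/2.
Compare values at every candidate in [-5, 1]: g(-5) = 227/12, g(-2) = 23/3, g(-3/2) = 123/16, g(1) = 11/12.
The maximum over the interval is 227/12, attained at u = -5.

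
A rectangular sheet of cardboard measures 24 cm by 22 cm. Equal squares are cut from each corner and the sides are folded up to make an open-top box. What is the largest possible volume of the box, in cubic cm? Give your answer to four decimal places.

With cut size x, the volume is V(x) = x(24 − 2x)(22 − 2x) for 0 < x < 11.
V'(x) = 12x^2 − 184x + 528. Setting V'(x) = 0 gives x ≈ 3.8225 (the root in (0, 11)).
V''(x) = 24x − 184 is negative there, so this is the maximum; V ≈ 897.4314.

897.4314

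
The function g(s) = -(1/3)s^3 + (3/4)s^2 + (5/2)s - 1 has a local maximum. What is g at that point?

g'(s) = -s^2 + (3/2)s + 5/2. Setting g'(s) = 0 gives s ∈ {-1, 5/2}.
Since g''(s) = -2s + 3/2, we get g''(-1) = 7/2 > 0 ⇒ local minimum; g''(5/2) = -7/2 < 0 ⇒ local maximum.
Thus g has its local maximum at s = 5/2, with value 227/48.

227/48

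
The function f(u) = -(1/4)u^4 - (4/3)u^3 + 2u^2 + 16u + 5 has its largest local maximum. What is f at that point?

91/3

f'(u) = -u^3 - 4u^2 + 4u + 16 = 0 at u = -4, -2, 2.
Second-derivative test with f''(u) = -3u^2 - 8u + 4: f''(-4) = -12 < 0 ⇒ local maximum; f''(-2) = 8 > 0 ⇒ local minimum; f''(2) = -24 < 0 ⇒ local maximum.
So the largest local maximum value is f(2) = 91/3.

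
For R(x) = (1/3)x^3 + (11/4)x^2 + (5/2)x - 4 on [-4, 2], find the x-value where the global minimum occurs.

The derivative is x^2 + (11/2)x + 5/2, whose only zero in [-4, 2] is x = -1/2.
Compare values at every candidate in [-4, 2]: R(-4) = 26/3; R(-1/2) = -221/48; R(2) = 44/3.
The minimum over the interval is -221/48, attained at x = -1/2.

-1/2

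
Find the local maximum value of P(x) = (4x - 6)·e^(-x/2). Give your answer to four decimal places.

Differentiating with the product rule gives P'(x) = (-2x + 7)·e^(-x/2). Since e^(-x/2) > 0, the only critical point is x = 7/2.
P''(7/2) has the same sign as -2 < 0, so this is a local maximum.
P(7/2) = (8)·e^(-7/4) ≈ 1.3902.

1.3902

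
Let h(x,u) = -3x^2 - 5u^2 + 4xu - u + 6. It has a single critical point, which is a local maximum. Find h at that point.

∂h/∂x = -6x + 4u = 0 and ∂h/∂u = 4x - 10u - 1 = 0, so (x, u) = (-1/11, -3/22).
The Hessian has h_{xx} = -6, h_{uu} = -10, h_{xu} = 4, giving D = 44 > 0 with h_{xx} < 0, so the point is a local maximum.
h(-1/11, -3/22) = 267/44.

267/44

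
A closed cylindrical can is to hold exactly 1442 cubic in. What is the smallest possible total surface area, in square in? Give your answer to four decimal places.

With radius r and height h, πr²h = 1442 so h = 1442/(πr²), and S(r) = 2πr² + 2πrh = 2πr² + 2·1442/r.
S'(r) = 4πr − 2·1442/r² = 0 ⇒ r³ = 1442/(2π), so r ≈ 6.1225 and h = 2r ≈ 12.2450.
S''(r) = 4π + 4·1442/r³ > 0, so this is the minimum; S ≈ 706.5746.

706.5746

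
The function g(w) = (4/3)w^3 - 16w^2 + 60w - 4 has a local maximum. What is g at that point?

g'(w) = 4w^2 - 32w + 60. Setting g'(w) = 0 gives w ∈ {3, 5}.
Since g''(w) = 8w - 32, we get g''(3) = -8 < 0 ⇒ local maximum; g''(5) = 8 > 0 ⇒ local minimum.
The local maximum is g(3) = 68.

68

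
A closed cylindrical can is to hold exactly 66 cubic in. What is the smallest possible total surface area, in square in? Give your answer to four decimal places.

90.4088

With radius r and height h, πr²h = 66 so h = 66/(πr²), and S(r) = 2πr² + 2πrh = 2πr² + 2·66/r.
S'(r) = 4πr − 2·66/r² = 0 ⇒ r³ = 66/(2π), so r ≈ 2.1901 and h = 2r ≈ 4.3801.
S''(r) = 4π + 4·66/r³ > 0, so this is the minimum; S ≈ 90.4088.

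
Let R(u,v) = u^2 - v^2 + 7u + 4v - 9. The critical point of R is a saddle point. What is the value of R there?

-69/4

∂R/∂u = 2u + 7 = 0 and ∂R/∂v = -2v + 4 = 0, so (u, v) = (-7/2, 2).
The Hessian has R_{uu} = 2, R_{vv} = -2, R_{uv} = 0, giving D = -4 < 0, so the point is a saddle point.
R(-7/2, 2) = -69/4.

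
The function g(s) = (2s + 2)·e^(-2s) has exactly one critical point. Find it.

By the product rule, g'(s) = (-4s - 2)·e^(-2s). Since e^(-2s) > 0, the only critical point is s = -1/2.
g''(-1/2) has the same sign as -4 < 0, so this is a local maximum.
g(-1/2) = (1)·e^(1) ≈ 2.7183.

-1/2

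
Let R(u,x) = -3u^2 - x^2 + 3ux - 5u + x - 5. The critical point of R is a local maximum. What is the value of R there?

-2/3

∂R/∂u = -6u + 3x - 5 = 0 and ∂R/∂x = 3u - 2x + 1 = 0, so (u, x) = (-7/3, -3).
The Hessian has R_{uu} = -6, R_{xx} = -2, R_{ux} = 3, giving D = 3 > 0 with R_{uu} < 0, so the point is a local maximum.
R(-7/3, -3) = -2/3.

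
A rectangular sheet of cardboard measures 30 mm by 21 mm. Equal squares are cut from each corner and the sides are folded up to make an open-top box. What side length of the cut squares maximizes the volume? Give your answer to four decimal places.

With cut size x, the volume is V(x) = x(30 − 2x)(21 − 2x) for 0 < x < 10.5.
V'(x) = 12x^2 − 204x + 630. Setting V'(x) = 0 gives x ≈ 4.0559 (the root in (0, 10.5)).
V''(x) = 24x − 204 is negative there, so this is the maximum; V ≈ 1144.1674.

4.0559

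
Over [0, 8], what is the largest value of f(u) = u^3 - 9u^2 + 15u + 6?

62

The derivative is 3u^2 - 18u + 15, which vanishes at u = 1 and u = 5.
Evaluating at the critical points and endpoints: f(0) = 6, f(1) = 13, f(5) = -19, f(8) = 62.
The maximum over the interval is 62, attained at u = 8.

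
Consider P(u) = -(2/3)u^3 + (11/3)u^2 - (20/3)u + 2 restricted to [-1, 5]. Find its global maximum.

Differentiating, P'(u) = -2u^2 + (22/3)u - 20/3; which vanishes at u = 5/3 and u = 2.
Evaluating at the critical points and endpoints: P(-1) = 13,  P(5/3) = -163/81,  P(2) = -2,  P(5) = -23.
The maximum over the interval is 13, attained at u = -1.

13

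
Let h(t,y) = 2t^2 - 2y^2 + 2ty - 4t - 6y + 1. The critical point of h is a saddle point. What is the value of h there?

∂h/∂t = 4t + 2y - 4 = 0 and ∂h/∂y = 2t - 4y - 6 = 0, so (t, y) = (7/5, -4/5).
The Hessian has h_{tt} = 4, h_{yy} = -4, h_{ty} = 2, giving D = -20 < 0, so the point is a saddle point.
h(7/5, -4/5) = 3/5.

3/5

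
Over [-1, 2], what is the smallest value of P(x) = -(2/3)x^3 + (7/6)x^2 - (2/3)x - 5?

Differentiating, P'(x) = -2x^2 + (7/3)x - 2/3; which vanishes at x = 1/2 and x = 2/3.
Compare values at every candidate in [-1, 2]: P(-1) = -5/2, P(1/2) = -41/8, P(2/3) = -415/81, P(2) = -7.
The minimum over the interval is -7, attained at x = 2.

-7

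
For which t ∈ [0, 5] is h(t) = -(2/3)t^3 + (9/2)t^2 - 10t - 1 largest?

0

The derivative is -2t^2 + 9t - 10, which vanishes at t = 2 and t = 5/2.
Candidates: h(0) = -1, h(2) = -25/3, h(5/2) = -199/24, h(5) = -131/6.
So the maximum is h(0) = -1.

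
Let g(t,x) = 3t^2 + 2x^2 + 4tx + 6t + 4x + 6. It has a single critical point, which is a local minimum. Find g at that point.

∂g/∂t = 6t + 4x + 6 = 0 and ∂g/∂x = 4t + 4x + 4 = 0, so (t, x) = (-1, 0).
The Hessian has g_{tt} = 6, g_{xx} = 4, g_{tx} = 4, giving D = 8 > 0 with g_{tt} > 0, so the point is a local minimum.
g(-1, 0) = 3.

3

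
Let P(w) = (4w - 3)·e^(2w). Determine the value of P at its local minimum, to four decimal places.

P'(w) = 4·e^(2w) + (4w - 3)·2·e^(2w) = (8w - 2)·e^(2w). Since e^(2w) > 0, the only critical point is w = 1/4.
P''(1/4) has the same sign as 8 > 0, so this is a local minimum.
P(1/4) = (-2)·e^(1/2) ≈ -3.2974.

-3.2974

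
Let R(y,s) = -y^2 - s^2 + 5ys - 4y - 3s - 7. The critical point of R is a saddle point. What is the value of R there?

∂R/∂y = -2y + 5s - 4 = 0 and ∂R/∂s = 5y - 2s - 3 = 0, so (y, s) = (23/21, 26/21).
The Hessian has R_{yy} = -2, R_{ss} = -2, R_{ys} = 5, giving D = -21 < 0, so the point is a saddle point.
R(23/21, 26/21) = -232/21.

-232/21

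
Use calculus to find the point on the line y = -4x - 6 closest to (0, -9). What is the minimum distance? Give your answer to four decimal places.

0.7276

Minimize D(x)^2 = (x + 0)^2 + (-4x + 3)^2.
d/dx[D^2] = 2(x + 0) + 2·(-4)·(-4x + 3) = 0 ⇒ x = 12/17.
Then y = -150/17 and the distance is √(9/17) ≈ 0.7276.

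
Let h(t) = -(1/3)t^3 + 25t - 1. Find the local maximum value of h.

h'(t) = -t^2 + 25 = 0 at t = -5, 5.
Second-derivative test with h''(t) = -2t: h''(-5) = 10 > 0 ⇒ local minimum; h''(5) = -10 < 0 ⇒ local maximum.
So the local maximum value is h(5) = 247/3.

247/3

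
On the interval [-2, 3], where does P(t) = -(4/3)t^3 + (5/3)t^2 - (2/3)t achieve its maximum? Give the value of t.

Differentiating, P'(t) = -4t^2 + (10/3)t - 2/3; which vanishes at t = 1/3 and t = 1/2.
Compare values at every candidate in [-2, 3]: P(-2) = 56/3; P(1/3) = -7/81; P(1/2) = -1/12; P(3) = -23.
Hence the absolute maximum is 56/3 at t = -2.

-2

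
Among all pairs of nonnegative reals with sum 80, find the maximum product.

With x + y = 80, the product is P(x) = x(80 − x).
P'(x) = 80 − 2x = 0 gives x = 40; P'' = −2 < 0, so this is the maximum.
P = 40·40 = 1600.

1600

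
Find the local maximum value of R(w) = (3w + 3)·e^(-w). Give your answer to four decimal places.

By the product rule, R'(w) = (-3w)·e^(-w). Since e^(-w) > 0, the only critical point is w = 0.
R''(0) has the same sign as -3 < 0, so this is a local maximum.
R(0) = (3)·e^(0) ≈ 3.0000.

3.0000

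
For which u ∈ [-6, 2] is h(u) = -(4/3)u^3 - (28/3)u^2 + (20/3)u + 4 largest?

h'(u) = -4u^2 - (56/3)u + 20/3, which vanishes at u = -5 and u = 1/3.
Candidates: h(-6) = -84; h(-5) = -96; h(1/3) = 416/81; h(2) = -92/3.
The maximum over the interval is 416/81, attained at u = 1/3.

1/3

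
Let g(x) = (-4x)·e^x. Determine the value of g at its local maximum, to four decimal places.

Differentiating with the product rule gives g'(x) = (-4x - 4)·e^x. Since e^x > 0, the only critical point is x = -1.
g''(-1) has the same sign as -4 < 0, so this is a local maximum.
g(-1) = (4)·e^(-1) ≈ 1.4715.

1.4715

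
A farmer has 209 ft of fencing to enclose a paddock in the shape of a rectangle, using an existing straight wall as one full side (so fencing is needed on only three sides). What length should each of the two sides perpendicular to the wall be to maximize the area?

Let the sides perpendicular to the wall have length x and the parallel side y, so 2x + y = 209 and the area is A = xy = x(209 − 2x).
A'(x) = 209 − 4x = 0 gives x = 209/4, and A''(x) = −4 < 0 confirms a maximum.
Then y = 209 − 2·209/4 = 209/2 and A = 43681/8.

209/4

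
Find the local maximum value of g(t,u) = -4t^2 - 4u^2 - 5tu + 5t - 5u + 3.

34/3

∂g/∂t = -8t - 5u + 5 = 0 and ∂g/∂u = -5t - 8u - 5 = 0, so (t, u) = (5/3, -5/3).
The Hessian has g_{tt} = -8, g_{uu} = -8, g_{tu} = -5, giving D = 39 > 0 with g_{tt} < 0, so the point is a local maximum.
g(5/3, -5/3) = 34/3.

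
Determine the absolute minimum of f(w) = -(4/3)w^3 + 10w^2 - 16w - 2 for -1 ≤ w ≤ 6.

The derivative is -4w^2 + 20w - 16, which vanishes at w = 1 and w = 4.
Evaluating at the critical points and endpoints: f(-1) = 76/3, f(1) = -28/3, f(4) = 26/3, f(6) = -26.
The minimum over the interval is -26, attained at w = 6.

-26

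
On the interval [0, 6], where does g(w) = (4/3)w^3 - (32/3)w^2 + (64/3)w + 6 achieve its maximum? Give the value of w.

The derivative is 4w^2 - (64/3)w + 64/3, which vanishes at w = 4/3 and w = 4.
Candidates: g(0) = 6, g(4/3) = 1510/81, g(4) = 6, g(6) = 38.
Hence the absolute maximum is 38 at w = 6.

6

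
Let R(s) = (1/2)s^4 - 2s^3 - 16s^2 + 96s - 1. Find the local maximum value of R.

R'(s) = 2s^3 - 6s^2 - 32s + 96. Setting R'(s) = 0 gives s ∈ {-4, 3, 4}.
Since R''(s) = 6s^2 - 12s - 32, we get R''(-4) = 112 > 0 ⇒ local minimum; R''(3) = -14 < 0 ⇒ local maximum; R''(4) = 16 > 0 ⇒ local minimum.
The local maximum is R(3) = 259/2.

259/2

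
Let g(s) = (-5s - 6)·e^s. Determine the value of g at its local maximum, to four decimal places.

0.5540

Differentiating with the product rule gives g'(s) = (-5s - 11)·e^s. Since e^s > 0, the only critical point is s = -11/5.
g''(-11/5) has the same sign as -5 < 0, so this is a local maximum.
g(-11/5) = (5)·e^(-11/5) ≈ 0.5540.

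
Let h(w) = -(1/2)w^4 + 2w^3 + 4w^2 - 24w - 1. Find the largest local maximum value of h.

h'(w) = -2w^3 + 6w^2 + 8w - 24 = 0 at w = -2, 2, 3.
Since h''(w) = -6w^2 + 12w + 8, we get h''(-2) = -40 < 0 ⇒ local maximum; h''(2) = 8 > 0 ⇒ local minimum; h''(3) = -10 < 0 ⇒ local maximum.
So the largest local maximum value is h(-2) = 39.

39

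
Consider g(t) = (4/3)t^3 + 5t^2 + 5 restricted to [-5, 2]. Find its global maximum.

107/3

Differentiating, g'(t) = 4t^2 + 10t; which vanishes at t = -5/2 and t = 0.
Candidates: g(-5) = -110/3,  g(-5/2) = 185/12,  g(0) = 5,  g(2) = 107/3.
The maximum over the interval is 107/3, attained at t = 2.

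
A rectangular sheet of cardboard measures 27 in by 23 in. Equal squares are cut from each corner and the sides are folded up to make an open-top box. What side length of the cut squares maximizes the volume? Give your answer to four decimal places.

4.1269

With cut size x, the volume is V(x) = x(27 − 2x)(23 − 2x) for 0 < x < 11.5.
V'(x) = 12x^2 − 200x + 621. Setting V'(x) = 0 gives x ≈ 4.1269 (the root in (0, 11.5)).
V''(x) = 24x − 200 is negative there, so this is the maximum; V ≈ 1140.8205.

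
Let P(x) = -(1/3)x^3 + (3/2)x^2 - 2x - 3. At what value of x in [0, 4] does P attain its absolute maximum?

0

Differentiating, P'(x) = -x^2 + 3x - 2; which vanishes at x = 1 and x = 2.
Compare values at every candidate in [0, 4]: P(0) = -3, P(1) = -23/6, P(2) = -11/3, P(4) = -25/3.
So the maximum is P(0) = -3.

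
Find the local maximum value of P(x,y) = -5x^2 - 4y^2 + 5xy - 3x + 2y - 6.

∂P/∂x = -10x + 5y - 3 = 0 and ∂P/∂y = 5x - 8y + 2 = 0, so (x, y) = (-14/55, 1/11).
The Hessian has P_{xx} = -10, P_{yy} = -8, P_{xy} = 5, giving D = 55 > 0 with P_{xx} < 0, so the point is a local maximum.
P(-14/55, 1/11) = -304/55.

-304/55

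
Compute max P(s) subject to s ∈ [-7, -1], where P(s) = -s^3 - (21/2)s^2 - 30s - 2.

P'(s) = -3s^2 - 21s - 30, which vanishes at s = -5 and s = -2.
Evaluating at the critical points and endpoints: P(-7) = 73/2,  P(-5) = 21/2,  P(-2) = 24,  P(-1) = 37/2.
The maximum over the interval is 73/2, attained at s = -7.

73/2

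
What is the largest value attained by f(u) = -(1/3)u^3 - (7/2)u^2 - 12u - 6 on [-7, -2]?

Differentiating, f'(u) = -u^2 - 7u - 12; which vanishes at u = -4 and u = -3.
Evaluating at the critical points and endpoints: f(-7) = 125/6, f(-4) = 22/3, f(-3) = 15/2, f(-2) = 20/3.
The maximum over the interval is 125/6, attained at u = -7.

125/6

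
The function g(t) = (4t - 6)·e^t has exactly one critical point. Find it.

1/2

By the product rule, g'(t) = (4t - 2)·e^t. Since e^t > 0, the only critical point is t = 1/2.
g''(1/2) has the same sign as 4 > 0, so this is a local minimum.
g(1/2) = (-4)·e^(1/2) ≈ -6.5949.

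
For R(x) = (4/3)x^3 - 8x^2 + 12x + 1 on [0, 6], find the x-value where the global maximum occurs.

R'(x) = 4x^2 - 16x + 12, which vanishes at x = 1 and x = 3.
Compare values at every candidate in [0, 6]: R(0) = 1; R(1) = 19/3; R(3) = 1; R(6) = 73.
So the maximum is R(6) = 73.

6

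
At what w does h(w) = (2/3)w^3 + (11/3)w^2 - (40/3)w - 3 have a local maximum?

Critical points: h'(w) = 2w^2 + (22/3)w - 40/3 vanishes at w = -5, 4/3.
Second-derivative test with h''(w) = 4w + 22/3: h''(-5) = -38/3 < 0 ⇒ local maximum; h''(4/3) = 38/3 > 0 ⇒ local minimum.
So the local maximum value is h(-5) = 72.

-5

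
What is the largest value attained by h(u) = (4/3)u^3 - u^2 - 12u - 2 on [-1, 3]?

The derivative is 4u^2 - 2u - 12, whose only zero in [-1, 3] is u = 2.
Evaluating at the critical points and endpoints: h(-1) = 23/3; h(2) = -58/3; h(3) = -11.
So the maximum is h(-1) = 23/3.

23/3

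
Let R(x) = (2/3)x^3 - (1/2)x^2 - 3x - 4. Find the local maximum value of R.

-13/6

R'(x) = 2x^2 - x - 3. Setting R'(x) = 0 gives x ∈ {-1, 3/2}.
Second-derivative test with R''(x) = 4x - 1: R''(-1) = -5 < 0 ⇒ local maximum; R''(3/2) = 5 > 0 ⇒ local minimum.
Thus R has its local maximum at x = -1, with value -13/6.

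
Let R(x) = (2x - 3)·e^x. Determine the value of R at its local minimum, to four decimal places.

-3.2974

Differentiating with the product rule gives R'(x) = (2x - 1)·e^x. Since e^x > 0, the only critical point is x = 1/2.
R''(1/2) has the same sign as 2 > 0, so this is a local minimum.
R(1/2) = (-2)·e^(1/2) ≈ -3.2974.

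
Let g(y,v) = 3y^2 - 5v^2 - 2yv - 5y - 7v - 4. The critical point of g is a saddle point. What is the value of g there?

-41/16

∂g/∂y = 6y - 2v - 5 = 0 and ∂g/∂v = -2y - 10v - 7 = 0, so (y, v) = (9/16, -13/16).
The Hessian has g_{yy} = 6, g_{vv} = -10, g_{yv} = -2, giving D = -64 < 0, so the point is a saddle point.
g(9/16, -13/16) = -41/16.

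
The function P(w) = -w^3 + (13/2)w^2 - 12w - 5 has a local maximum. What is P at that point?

Critical points: P'(w) = -3w^2 + 13w - 12 vanishes at w = 4/3, 3.
Since P''(w) = -6w + 13, we get P''(4/3) = 5 > 0 ⇒ local minimum; P''(3) = -5 < 0 ⇒ local maximum.
The local maximum is P(3) = -19/2.

-19/2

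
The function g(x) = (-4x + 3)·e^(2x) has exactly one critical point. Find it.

By the product rule, g'(x) = (-8x + 2)·e^(2x). Since e^(2x) > 0, the only critical point is x = 1/4.
g''(1/4) has the same sign as -8 < 0, so this is a local maximum.
g(1/4) = (2)·e^(1/2) ≈ 3.2974.

1/4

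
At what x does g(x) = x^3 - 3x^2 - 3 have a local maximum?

g'(x) = 3x^2 - 6x. Setting g'(x) = 0 gives x ∈ {0, 2}.
Since g''(x) = 6x - 6, we get g''(0) = -6 < 0 ⇒ local maximum; g''(2) = 6 > 0 ⇒ local minimum.
Thus g has its local maximum at x = 0, with value -3.

0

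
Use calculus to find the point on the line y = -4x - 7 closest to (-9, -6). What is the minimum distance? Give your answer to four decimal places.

Minimize D(x)^2 = (x + 9)^2 + (-4x - 1)^2.
d/dx[D^2] = 2(x + 9) + 2·(-4)·(-4x - 1) = 0 ⇒ x = -13/17.
Then y = -67/17 and the distance is √(1225/17) ≈ 8.4887.

8.4887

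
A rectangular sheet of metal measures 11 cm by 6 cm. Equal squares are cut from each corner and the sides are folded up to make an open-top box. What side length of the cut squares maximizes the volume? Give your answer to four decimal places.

With cut size x, the volume is V(x) = x(11 − 2x)(6 − 2x) for 0 < x < 3.
V'(x) = 12x^2 − 68x + 66. Setting V'(x) = 0 gives x ≈ 1.2434 (the root in (0, 3)).
V''(x) = 24x − 68 is negative there, so this is the maximum; V ≈ 37.1883.

1.2434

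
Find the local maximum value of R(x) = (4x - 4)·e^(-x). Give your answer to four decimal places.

Differentiating with the product rule gives R'(x) = (-4x + 8)·e^(-x). Since e^(-x) > 0, the only critical point is x = 2.
R''(2) has the same sign as -4 < 0, so this is a local maximum.
R(2) = (4)·e^(-2) ≈ 0.5413.

0.5413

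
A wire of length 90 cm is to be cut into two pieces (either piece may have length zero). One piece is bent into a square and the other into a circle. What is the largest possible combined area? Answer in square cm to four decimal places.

Let x be the length used for the square. Square side x/4; circle radius (90−x)/(2π).
A(x) = (x/4)² + π·((90−x)/(2π))² = x²/16 + (90−x)²/(4π) for 0 ≤ x ≤ 90. A'(x) = x/8 − (90−x)/(2π) = 0 gives x = 4·90/(π+4) ≈ 50.4089.
A'' > 0, so the interior critical point is a minimum; the maximum is at an endpoint. A(0) = 644.5775 and A(90) = 506.2500, so the largest area is 644.5775.

644.5775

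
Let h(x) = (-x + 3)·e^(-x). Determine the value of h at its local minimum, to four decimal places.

-0.0183

h'(x) = (-1)·e^(-x) + (-x + 3)·(-1)·e^(-x) = (x - 4)·e^(-x). Since e^(-x) > 0, the only critical point is x = 4.
h''(4) has the same sign as 1 > 0, so this is a local minimum.
h(4) = (-1)·e^(-4) ≈ -0.0183.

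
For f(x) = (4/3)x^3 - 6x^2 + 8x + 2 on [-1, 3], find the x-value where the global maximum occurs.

3

f'(x) = 4x^2 - 12x + 8, which vanishes at x = 1 and x = 2.
Evaluating at the critical points and endpoints: f(-1) = -40/3, f(1) = 16/3, f(2) = 14/3, f(3) = 8.
Hence the absolute maximum is 8 at x = 3.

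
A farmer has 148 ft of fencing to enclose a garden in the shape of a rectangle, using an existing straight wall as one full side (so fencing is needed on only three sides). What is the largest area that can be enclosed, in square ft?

2738

Let the sides perpendicular to the wall have length x and the parallel side y, so 2x + y = 148 and the area is A = xy = x(148 − 2x).
A'(x) = 148 − 4x = 0 gives x = 37, and A''(x) = −4 < 0 confirms a maximum.
Then y = 148 − 2·37 = 74 and A = 2738.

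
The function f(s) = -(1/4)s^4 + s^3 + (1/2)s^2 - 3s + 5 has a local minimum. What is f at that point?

13/4

f'(s) = -s^3 + 3s^2 + s - 3 = 0 at s = -1, 1, 3.
f''(s) = -3s^2 + 6s + 1. f''(-1) = -8 < 0 ⇒ local maximum; f''(1) = 4 > 0 ⇒ local minimum; f''(3) = -8 < 0 ⇒ local maximum.
Thus f has its local minimum at s = 1, with value 13/4.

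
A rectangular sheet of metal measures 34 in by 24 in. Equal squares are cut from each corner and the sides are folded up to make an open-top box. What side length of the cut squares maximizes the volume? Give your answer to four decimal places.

4.6224

With cut size x, the volume is V(x) = x(34 − 2x)(24 − 2x) for 0 < x < 12.
V'(x) = 12x^2 − 232x + 816. Setting V'(x) = 0 gives x ≈ 4.6224 (the root in (0, 12)).
V''(x) = 24x − 232 is negative there, so this is the maximum; V ≈ 1688.4145.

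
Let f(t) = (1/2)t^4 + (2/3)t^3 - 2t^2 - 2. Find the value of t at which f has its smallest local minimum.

f'(t) = 2t^3 + 2t^2 - 4t. Setting f'(t) = 0 gives t ∈ {-2, 0, 1}.
Since f''(t) = 6t^2 + 4t - 4, we get f''(-2) = 12 > 0 ⇒ local minimum; f''(0) = -4 < 0 ⇒ local maximum; f''(1) = 6 > 0 ⇒ local minimum.
So the smallest local minimum value is f(-2) = -22/3.

-2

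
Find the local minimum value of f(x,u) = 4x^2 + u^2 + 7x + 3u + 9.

59/16

∂f/∂x = 8x + 7 = 0 and ∂f/∂u = 2u + 3 = 0, so (x, u) = (-7/8, -3/2).
The Hessian has f_{xx} = 8, f_{uu} = 2, f_{xu} = 0, giving D = 16 > 0 with f_{xx} > 0, so the point is a local minimum.
f(-7/8, -3/2) = 59/16.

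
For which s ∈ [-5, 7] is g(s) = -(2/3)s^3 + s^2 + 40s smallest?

g'(s) = -2s^2 + 2s + 40, which vanishes at s = -4 and s = 5.
Compare values at every candidate in [-5, 7]: g(-5) = -275/3, g(-4) = -304/3, g(5) = 425/3, g(7) = 301/3.
So the minimum is g(-4) = -304/3.

-4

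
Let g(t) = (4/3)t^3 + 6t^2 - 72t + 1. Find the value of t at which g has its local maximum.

g'(t) = 4t^2 + 12t - 72 = 0 at t = -6, 3.
Second-derivative test with g''(t) = 8t + 12: g''(-6) = -36 < 0 ⇒ local maximum; g''(3) = 36 > 0 ⇒ local minimum.
The local maximum is g(-6) = 361.

-6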